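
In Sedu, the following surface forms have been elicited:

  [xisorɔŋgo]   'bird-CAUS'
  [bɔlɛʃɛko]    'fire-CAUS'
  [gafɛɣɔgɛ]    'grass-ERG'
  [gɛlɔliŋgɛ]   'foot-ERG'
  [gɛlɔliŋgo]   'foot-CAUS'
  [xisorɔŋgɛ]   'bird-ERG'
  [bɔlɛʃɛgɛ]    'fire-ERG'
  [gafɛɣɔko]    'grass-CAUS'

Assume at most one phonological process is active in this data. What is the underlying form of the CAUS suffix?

The CAUS morpheme has two allomorphs, [-go] and [-ko].
The ERG suffix, which begins with [g], is invariant after every stem; so [g] is not altered by any rule here.
The CAUS suffix is therefore /-ko/ underlyingly, with post-nasal voicing: voiceless stops become voiced after a nasal.

/-ko/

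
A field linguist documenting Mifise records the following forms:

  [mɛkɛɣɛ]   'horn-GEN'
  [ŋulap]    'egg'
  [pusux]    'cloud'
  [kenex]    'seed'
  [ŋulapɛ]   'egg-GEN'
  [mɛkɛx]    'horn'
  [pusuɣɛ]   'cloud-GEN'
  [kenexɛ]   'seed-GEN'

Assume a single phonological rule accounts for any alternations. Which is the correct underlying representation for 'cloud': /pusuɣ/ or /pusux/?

/pusuɣ/

The root 'cloud' surfaces as [pusux] and [pusuɣɛ], with a stem-final [x] ~ [ɣ] alternation.
The stem 'seed' ([kenex], [kenexɛ]) shows [x] unchanged in both environments, so [x] cannot be basic with [ɣ] derived before the GEN suffix.
The underlying segment must be /ɣ/; voiced obstruents become voiceless word-finally, yielding [x] there.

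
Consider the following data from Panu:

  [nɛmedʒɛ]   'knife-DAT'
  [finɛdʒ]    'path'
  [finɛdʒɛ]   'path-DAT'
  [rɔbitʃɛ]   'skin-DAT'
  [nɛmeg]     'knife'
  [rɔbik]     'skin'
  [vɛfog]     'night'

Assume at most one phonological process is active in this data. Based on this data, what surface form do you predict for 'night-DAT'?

In [nɛmeg] and [nɛmedʒɛ] the final segment of 'knife' alternates: [g] ~ [dʒ].
Compare 'path', with invariant [dʒ] in [finɛdʒ] and [finɛdʒɛ]: an analysis with underlying /dʒ/ and a rule producing [g] in isolation would wrongly predict alternation here too.
So /g/ is underlying, and a rule of palatalization before a front vowel — /k/ and /g/ become palato-alveolar [tʃ] and [dʒ] before a front vowel — gives [dʒ].
The one attested form of 'night', [vɛfog], shows underlying /vɛfog/. Applying the same rule before a front vowel gives [vɛfodʒɛ].

[vɛfodʒɛ]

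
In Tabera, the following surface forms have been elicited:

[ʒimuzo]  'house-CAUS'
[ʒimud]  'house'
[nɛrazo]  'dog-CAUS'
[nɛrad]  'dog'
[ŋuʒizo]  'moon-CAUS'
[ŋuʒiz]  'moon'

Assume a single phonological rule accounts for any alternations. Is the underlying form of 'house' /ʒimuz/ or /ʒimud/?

/ʒimud/

The stem for 'house' ends in [z] in [ʒimuzo] but [d] in [ʒimud].
But 'moon' keeps [z] in both environments ([ŋuʒizo], [ŋuʒiz]), so there is no rule changing /z/ to [d] in isolation.
The alternation reflects intervocalic spirantization: voiced stops become fricatives between vowels. /d/ is underlying.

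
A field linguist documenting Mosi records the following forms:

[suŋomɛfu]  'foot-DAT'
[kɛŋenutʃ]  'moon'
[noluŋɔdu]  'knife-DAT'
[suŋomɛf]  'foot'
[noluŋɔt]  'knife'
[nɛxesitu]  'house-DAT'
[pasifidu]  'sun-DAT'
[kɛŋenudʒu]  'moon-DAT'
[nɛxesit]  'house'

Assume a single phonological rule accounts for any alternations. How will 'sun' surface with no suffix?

[pasifit]

The root 'knife' surfaces as [noluŋɔt] and [noluŋɔdu], with a stem-final [t] ~ [d] alternation.
If /t/ were underlying and a rule turned it into [d] before the DAT suffix, 'house' would also alternate; but it has [t] in both [nɛxesit] and [nɛxesitu].
So /d/ is underlying, and a rule of word-final obstruent devoicing — voiced obstruents become voiceless word-finally — gives [t].
The one attested form of 'sun', [pasifidu], shows underlying /pasifid/. Applying the same rule word-finally gives [pasifit].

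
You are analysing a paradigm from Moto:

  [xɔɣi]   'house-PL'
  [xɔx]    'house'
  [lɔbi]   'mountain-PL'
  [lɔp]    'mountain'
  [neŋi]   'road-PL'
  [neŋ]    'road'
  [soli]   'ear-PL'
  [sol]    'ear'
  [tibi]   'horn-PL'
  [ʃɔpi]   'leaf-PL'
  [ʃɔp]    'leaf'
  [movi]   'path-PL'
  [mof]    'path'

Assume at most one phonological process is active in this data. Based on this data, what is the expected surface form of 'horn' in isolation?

The stem for 'mountain' ends in [b] in [lɔbi] but [p] in [lɔp].
Compare 'leaf', with invariant [p] in [ʃɔpi] and [ʃɔp]: an analysis with underlying /p/ and a rule producing [b] before the PL suffix would wrongly predict alternation here too.
Therefore /b/ is basic and [p] is derived by word-final obstruent devoicing (voiced obstruents become voiceless word-finally).
The one attested form of 'horn', [tibi], shows underlying /tib/. Applying the same rule word-finally gives [tip].

[tip]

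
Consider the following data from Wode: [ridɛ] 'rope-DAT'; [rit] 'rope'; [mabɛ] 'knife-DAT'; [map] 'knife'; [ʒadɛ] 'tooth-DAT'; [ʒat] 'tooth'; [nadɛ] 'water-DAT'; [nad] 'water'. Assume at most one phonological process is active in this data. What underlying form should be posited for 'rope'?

'rope' shows [d] ~ [t] at the end of the stem ([ridɛ] vs [rit]).
Compare 'water', with invariant [d] in [nadɛ] and [nad]: an analysis with underlying /d/ and a rule producing [t] in isolation would wrongly predict alternation here too.
So /t/ is underlying, and a rule of intervocalic voicing — voiceless stops become voiced between vowels — gives [d].

/rit/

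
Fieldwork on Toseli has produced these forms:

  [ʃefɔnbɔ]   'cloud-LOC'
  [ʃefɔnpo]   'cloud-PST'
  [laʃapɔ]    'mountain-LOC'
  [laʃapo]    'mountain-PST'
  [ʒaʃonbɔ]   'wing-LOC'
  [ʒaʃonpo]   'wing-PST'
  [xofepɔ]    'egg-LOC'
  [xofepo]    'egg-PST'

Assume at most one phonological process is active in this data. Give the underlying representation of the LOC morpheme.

/-bɔ/

The LOC morpheme has two allomorphs, [-bɔ] and [-pɔ].
By contrast the PST suffix keeps its initial [p] throughout — that segment must be underlying.
The LOC suffix is therefore /-bɔ/ underlyingly, with post-vocalic devoicing: voiced stops become voiceless after a vowel.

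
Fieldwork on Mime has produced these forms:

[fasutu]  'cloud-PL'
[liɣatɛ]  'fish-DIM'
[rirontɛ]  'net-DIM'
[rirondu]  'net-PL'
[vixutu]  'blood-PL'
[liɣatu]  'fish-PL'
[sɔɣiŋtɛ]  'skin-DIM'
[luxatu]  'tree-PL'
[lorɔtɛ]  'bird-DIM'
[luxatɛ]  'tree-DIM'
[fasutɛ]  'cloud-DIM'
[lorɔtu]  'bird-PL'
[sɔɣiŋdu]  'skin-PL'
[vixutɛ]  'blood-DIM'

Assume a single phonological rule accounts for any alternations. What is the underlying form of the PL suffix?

/-du/

The PL morpheme has two allomorphs, [-du] and [-tu].
By contrast the DIM suffix keeps its initial [t] throughout — that segment must be underlying.
The PL suffix is therefore /-du/ underlyingly, with post-vocalic devoicing: voiced stops become voiceless after a vowel.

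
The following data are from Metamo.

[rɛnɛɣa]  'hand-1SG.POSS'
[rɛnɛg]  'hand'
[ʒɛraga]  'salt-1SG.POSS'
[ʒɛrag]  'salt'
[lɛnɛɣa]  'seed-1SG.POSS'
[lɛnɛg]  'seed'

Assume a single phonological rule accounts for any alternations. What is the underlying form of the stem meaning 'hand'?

/rɛnɛɣ/

The root 'hand' surfaces as [rɛnɛɣa] and [rɛnɛg], with a stem-final [ɣ] ~ [g] alternation.
But 'salt' keeps [g] in both environments ([ʒɛraga], [ʒɛrag]), so there is no rule changing /g/ to [ɣ] before the 1SG.POSS suffix.
Therefore /ɣ/ is basic and [g] is derived by word-final hardening (voiced fricatives become stops word-finally).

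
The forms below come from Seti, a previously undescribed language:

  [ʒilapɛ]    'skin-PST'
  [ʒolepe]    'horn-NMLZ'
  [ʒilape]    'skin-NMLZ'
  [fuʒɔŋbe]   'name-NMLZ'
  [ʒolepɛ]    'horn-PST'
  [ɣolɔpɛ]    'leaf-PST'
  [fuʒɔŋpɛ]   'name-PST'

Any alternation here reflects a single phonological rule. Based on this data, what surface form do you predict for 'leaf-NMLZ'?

[ɣolɔpe]

The NMLZ morpheme has two allomorphs, [-be] and [-pe].
The PST suffix, which begins with [p], is invariant after every stem; so [p] is not altered by any rule here.
So the underlying form is /-be/, and voiced stops become voiceless after a vowel.
After 'leaf', which ends in a vowel, the suffix surfaces as [-pe], giving [ɣolɔpe].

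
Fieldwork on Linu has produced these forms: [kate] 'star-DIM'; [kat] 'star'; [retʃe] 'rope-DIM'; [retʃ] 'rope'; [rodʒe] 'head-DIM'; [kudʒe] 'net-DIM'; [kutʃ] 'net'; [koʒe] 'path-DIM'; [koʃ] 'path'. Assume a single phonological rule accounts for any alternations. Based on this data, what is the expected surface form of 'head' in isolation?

[rotʃ]

'net' shows [dʒ] ~ [tʃ] at the end of the stem ([kudʒe] vs [kutʃ]).
Compare 'rope', with invariant [tʃ] in [retʃe] and [retʃ]: an analysis with underlying /tʃ/ and a rule producing [dʒ] before the DIM suffix would wrongly predict alternation here too.
Therefore /dʒ/ is basic and [tʃ] is derived by word-final obstruent devoicing (voiced obstruents become voiceless word-finally).
From [rodʒe] the stem 'head' is /rodʒ/; word-finally this yields [rotʃ].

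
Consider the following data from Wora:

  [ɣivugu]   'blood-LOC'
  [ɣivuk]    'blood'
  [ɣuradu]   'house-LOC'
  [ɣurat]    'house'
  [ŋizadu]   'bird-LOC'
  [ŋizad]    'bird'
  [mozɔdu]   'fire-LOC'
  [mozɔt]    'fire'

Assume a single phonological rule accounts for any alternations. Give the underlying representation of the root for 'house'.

/ɣurat/

The stem for 'house' ends in [d] in [ɣuradu] but [t] in [ɣurat].
Compare 'bird', with invariant [d] in [ŋizadu] and [ŋizad]: an analysis with underlying /d/ and a rule producing [t] in isolation would wrongly predict alternation here too.
Therefore /t/ is basic and [d] is derived by intervocalic voicing (voiceless stops become voiced between vowels).
The underlying form of 'house' is therefore /ɣurat/.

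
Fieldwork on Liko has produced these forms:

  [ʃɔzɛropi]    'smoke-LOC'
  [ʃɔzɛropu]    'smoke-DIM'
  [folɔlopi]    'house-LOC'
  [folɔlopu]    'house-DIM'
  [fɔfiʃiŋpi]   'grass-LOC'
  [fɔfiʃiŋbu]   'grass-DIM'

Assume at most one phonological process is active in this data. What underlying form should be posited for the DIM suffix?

/-bu/

The DIM morpheme has two allomorphs, [-bu] and [-pu].
By contrast the LOC suffix keeps its initial [p] throughout — that segment must be underlying.
The DIM suffix is therefore /-bu/ underlyingly, with post-vocalic devoicing: voiced stops become voiceless after a vowel.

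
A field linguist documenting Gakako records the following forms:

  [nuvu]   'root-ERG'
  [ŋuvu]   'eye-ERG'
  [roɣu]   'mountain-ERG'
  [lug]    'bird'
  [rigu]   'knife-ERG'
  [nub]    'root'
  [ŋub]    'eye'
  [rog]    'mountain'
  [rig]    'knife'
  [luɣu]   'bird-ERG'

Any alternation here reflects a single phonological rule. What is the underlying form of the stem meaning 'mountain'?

/roɣ/

In [rog] and [roɣu] the final segment of 'mountain' alternates: [g] ~ [ɣ].
The stem 'knife' ([rig], [rigu]) shows [g] unchanged in both environments, so [g] cannot be basic with [ɣ] derived before the ERG suffix.
The underlying segment must be /ɣ/; voiced fricatives become stops word-finally, yielding [g] there.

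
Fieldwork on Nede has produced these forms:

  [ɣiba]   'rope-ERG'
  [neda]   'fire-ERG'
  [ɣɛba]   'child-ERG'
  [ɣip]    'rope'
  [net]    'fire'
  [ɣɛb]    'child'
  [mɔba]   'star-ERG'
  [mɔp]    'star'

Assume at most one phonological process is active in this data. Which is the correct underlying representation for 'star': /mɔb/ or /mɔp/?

The stem for 'star' ends in [p] in [mɔp] but [b] in [mɔba].
But 'child' keeps [b] in both environments ([ɣɛb], [ɣɛba]), so there is no rule changing /b/ to [p] in isolation.
So /p/ is underlying, and a rule of intervocalic voicing — voiceless stops become voiced between vowels — gives [b].

/mɔp/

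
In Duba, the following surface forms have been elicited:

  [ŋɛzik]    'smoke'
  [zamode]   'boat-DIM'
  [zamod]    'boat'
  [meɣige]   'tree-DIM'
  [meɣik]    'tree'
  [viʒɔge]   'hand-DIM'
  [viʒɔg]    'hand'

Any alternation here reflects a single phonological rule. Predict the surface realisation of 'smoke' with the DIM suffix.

'tree' shows [g] ~ [k] at the end of the stem ([meɣige] vs [meɣik]).
Compare 'hand', with invariant [g] in [viʒɔge] and [viʒɔg]: an analysis with underlying /g/ and a rule producing [k] in isolation would wrongly predict alternation here too.
The alternation reflects intervocalic voicing: voiceless stops become voiced between vowels. /k/ is underlying.
The one attested form of 'smoke', [ŋɛzik], shows underlying /ŋɛzik/. Applying the same rule between vowels gives [ŋɛzige].

[ŋɛzige]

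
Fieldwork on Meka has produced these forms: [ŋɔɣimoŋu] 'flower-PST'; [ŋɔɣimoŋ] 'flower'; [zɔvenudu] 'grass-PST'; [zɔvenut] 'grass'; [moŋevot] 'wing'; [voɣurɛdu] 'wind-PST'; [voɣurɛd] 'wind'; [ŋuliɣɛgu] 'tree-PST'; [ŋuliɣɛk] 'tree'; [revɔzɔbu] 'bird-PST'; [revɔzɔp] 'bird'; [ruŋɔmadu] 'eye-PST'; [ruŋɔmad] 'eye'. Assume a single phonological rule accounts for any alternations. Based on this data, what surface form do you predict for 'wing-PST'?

'grass' shows [d] ~ [t] at the end of the stem ([zɔvenudu] vs [zɔvenut]).
If /d/ were underlying and a rule turned it into [t] in isolation, 'eye' would also alternate; but it has [d] in both [ruŋɔmadu] and [ruŋɔmad].
The alternation reflects intervocalic voicing: voiceless stops become voiced between vowels. /t/ is underlying.
The one attested form of 'wing', [moŋevot], shows underlying /moŋevot/. Applying the same rule between vowels gives [moŋevodu].

[moŋevodu]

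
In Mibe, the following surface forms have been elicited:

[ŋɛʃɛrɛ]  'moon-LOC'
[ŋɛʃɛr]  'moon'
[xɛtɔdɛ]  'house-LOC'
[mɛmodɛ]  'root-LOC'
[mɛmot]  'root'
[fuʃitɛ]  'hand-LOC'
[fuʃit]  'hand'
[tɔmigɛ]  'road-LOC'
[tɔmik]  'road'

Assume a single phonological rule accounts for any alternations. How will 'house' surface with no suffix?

In [mɛmodɛ] and [mɛmot] the final segment of 'root' alternates: [d] ~ [t].
If /t/ were underlying and a rule turned it into [d] before the LOC suffix, 'hand' would also alternate; but it has [t] in both [fuʃitɛ] and [fuʃit].
Therefore /d/ is basic and [t] is derived by word-final obstruent devoicing (voiced obstruents become voiceless word-finally).
The one attested form of 'house', [xɛtɔdɛ], shows underlying /xɛtɔd/. Applying the same rule word-finally gives [xɛtɔt].

[xɛtɔt]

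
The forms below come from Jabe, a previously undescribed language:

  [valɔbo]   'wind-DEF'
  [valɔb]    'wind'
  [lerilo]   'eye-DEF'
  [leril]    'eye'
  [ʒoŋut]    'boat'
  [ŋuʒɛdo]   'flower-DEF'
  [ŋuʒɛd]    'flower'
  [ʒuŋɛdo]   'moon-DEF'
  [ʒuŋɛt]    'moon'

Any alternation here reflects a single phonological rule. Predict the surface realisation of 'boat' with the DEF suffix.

The stem for 'moon' ends in [d] in [ʒuŋɛdo] but [t] in [ʒuŋɛt].
But 'flower' keeps [d] in both environments ([ŋuʒɛdo], [ŋuʒɛd]), so there is no rule changing /d/ to [t] in isolation.
So /t/ is underlying, and a rule of intervocalic voicing — voiceless stops become voiced between vowels — gives [d].
The one attested form of 'boat', [ʒoŋut], shows underlying /ʒoŋut/. Applying the same rule between vowels gives [ʒoŋudo].

[ʒoŋudo]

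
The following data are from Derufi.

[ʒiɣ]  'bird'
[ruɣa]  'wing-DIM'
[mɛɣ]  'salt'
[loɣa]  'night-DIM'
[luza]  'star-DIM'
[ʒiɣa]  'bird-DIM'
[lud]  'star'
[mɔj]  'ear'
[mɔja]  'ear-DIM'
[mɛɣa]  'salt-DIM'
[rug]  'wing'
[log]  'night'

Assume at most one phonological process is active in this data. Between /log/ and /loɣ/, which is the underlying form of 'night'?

/log/

'night' shows [g] ~ [ɣ] at the end of the stem ([log] vs [loɣa]).
But 'salt' keeps [ɣ] in both environments ([mɛɣ], [mɛɣa]), so there is no rule changing /ɣ/ to [g] in isolation.
So /g/ is underlying, and a rule of intervocalic spirantization — voiced stops become fricatives between vowels — gives [ɣ].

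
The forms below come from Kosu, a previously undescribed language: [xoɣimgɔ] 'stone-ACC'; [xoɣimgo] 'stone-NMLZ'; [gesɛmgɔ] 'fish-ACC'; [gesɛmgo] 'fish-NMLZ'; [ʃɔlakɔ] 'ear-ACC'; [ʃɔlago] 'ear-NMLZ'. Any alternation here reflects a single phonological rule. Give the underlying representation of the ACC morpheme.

/-kɔ/

The ACC suffix surfaces as [-gɔ] and [-kɔ], depending on the final segment of the stem.
The NMLZ suffix, which begins with [g], is invariant after every stem; so [g] is not altered by any rule here.
So the underlying form is /-kɔ/, and voiceless stops become voiced after a nasal.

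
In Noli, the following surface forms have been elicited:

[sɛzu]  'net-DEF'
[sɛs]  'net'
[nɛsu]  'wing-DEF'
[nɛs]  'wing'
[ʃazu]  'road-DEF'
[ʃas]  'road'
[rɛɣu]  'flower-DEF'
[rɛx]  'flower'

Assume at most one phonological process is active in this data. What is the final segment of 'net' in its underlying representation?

/z/

'net' shows [z] ~ [s] at the end of the stem ([sɛzu] vs [sɛs]).
The stem 'wing' ([nɛsu], [nɛs]) shows [s] unchanged in both environments, so [s] cannot be basic with [z] derived before the DEF suffix.
Therefore /z/ is basic and [s] is derived by word-final obstruent devoicing (voiced obstruents become voiceless word-finally).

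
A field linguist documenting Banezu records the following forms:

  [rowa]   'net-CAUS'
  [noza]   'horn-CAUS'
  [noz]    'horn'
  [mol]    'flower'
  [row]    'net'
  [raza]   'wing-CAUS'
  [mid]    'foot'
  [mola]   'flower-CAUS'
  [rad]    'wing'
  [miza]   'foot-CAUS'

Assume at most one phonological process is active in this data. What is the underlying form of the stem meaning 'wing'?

'wing' shows [d] ~ [z] at the end of the stem ([rad] vs [raza]).
Compare 'horn', with invariant [z] in [noz] and [noza]: an analysis with underlying /z/ and a rule producing [d] in isolation would wrongly predict alternation here too.
Therefore /d/ is basic and [z] is derived by intervocalic spirantization (voiced stops become fricatives between vowels).
So 'wing' = /rad/.

/rad/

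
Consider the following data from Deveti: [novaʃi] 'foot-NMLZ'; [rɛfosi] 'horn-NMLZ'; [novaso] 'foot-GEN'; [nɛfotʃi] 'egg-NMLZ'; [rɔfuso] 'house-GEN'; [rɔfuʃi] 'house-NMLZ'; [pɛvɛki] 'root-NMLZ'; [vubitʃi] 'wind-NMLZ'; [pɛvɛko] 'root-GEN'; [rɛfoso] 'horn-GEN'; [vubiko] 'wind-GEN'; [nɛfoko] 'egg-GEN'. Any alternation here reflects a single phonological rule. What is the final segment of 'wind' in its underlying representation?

/tʃ/

The root 'wind' surfaces as [vubiko] and [vubitʃi], with a stem-final [k] ~ [tʃ] alternation.
If /k/ were underlying and a rule turned it into [tʃ] before the NMLZ suffix, 'root' would also alternate; but it has [k] in both [pɛvɛko] and [pɛvɛki].
The underlying segment must be /tʃ/; palato-alveolar /tʃ/ and /ʃ/ become [k] and [s] when no front vowel follows, yielding [k] there.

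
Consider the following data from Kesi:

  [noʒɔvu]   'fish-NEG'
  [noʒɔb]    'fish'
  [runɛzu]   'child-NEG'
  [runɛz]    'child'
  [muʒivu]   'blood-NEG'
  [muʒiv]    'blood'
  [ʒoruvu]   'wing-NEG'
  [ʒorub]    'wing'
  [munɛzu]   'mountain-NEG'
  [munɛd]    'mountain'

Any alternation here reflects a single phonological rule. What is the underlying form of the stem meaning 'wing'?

/ʒorub/

In [ʒoruvu] and [ʒorub] the final segment of 'wing' alternates: [v] ~ [b].
If /v/ were underlying and a rule turned it into [b] in isolation, 'blood' would also alternate; but it has [v] in both [muʒivu] and [muʒiv].
Therefore /b/ is basic and [v] is derived by intervocalic spirantization (voiced stops become fricatives between vowels).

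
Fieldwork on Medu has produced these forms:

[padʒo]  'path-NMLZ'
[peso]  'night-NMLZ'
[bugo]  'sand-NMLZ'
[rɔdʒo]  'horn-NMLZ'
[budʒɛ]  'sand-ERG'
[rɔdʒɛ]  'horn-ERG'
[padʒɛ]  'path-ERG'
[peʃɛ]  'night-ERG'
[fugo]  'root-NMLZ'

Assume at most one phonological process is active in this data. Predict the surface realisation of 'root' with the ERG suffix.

'sand' shows [g] ~ [dʒ] at the end of the stem ([bugo] vs [budʒɛ]).
If /dʒ/ were underlying and a rule turned it into [g] before the NMLZ suffix, 'horn' would also alternate; but it has [dʒ] in both [rɔdʒo] and [rɔdʒɛ].
The alternation reflects palatalization before a front vowel: /g/ and /s/ become palato-alveolar [dʒ] and [ʃ] before a front vowel. /g/ is underlying.
The one attested form of 'root', [fugo], shows underlying /fug/. Applying the same rule before a front vowel gives [fudʒɛ].

[fudʒɛ]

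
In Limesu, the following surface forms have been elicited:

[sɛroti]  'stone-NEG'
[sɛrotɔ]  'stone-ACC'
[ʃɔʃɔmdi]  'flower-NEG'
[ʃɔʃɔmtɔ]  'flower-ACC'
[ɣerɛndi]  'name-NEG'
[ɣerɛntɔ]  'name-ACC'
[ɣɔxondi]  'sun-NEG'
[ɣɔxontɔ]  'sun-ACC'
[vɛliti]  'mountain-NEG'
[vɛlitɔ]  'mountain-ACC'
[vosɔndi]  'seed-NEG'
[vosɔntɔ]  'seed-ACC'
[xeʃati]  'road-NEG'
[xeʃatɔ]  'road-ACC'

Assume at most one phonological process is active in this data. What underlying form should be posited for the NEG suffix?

/-di/

The NEG suffix surfaces as [-di] and [-ti], depending on the final segment of the stem.
The ACC suffix, which begins with [t], is invariant after every stem; so [t] is not altered by any rule here.
The NEG suffix is therefore /-di/ underlyingly, with post-vocalic devoicing: voiced stops become voiceless after a vowel.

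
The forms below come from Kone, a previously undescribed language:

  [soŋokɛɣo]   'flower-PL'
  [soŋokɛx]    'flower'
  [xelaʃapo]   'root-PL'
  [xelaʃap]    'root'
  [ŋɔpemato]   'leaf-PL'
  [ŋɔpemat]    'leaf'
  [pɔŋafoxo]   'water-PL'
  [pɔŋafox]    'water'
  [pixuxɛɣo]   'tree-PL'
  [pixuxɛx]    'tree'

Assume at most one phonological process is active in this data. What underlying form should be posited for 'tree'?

/pixuxɛɣ/

In [pixuxɛɣo] and [pixuxɛx] the final segment of 'tree' alternates: [ɣ] ~ [x].
But 'water' keeps [x] in both environments ([pɔŋafoxo], [pɔŋafox]), so there is no rule changing /x/ to [ɣ] before the PL suffix.
So /ɣ/ is underlying, and a rule of word-final obstruent devoicing — voiced obstruents become voiceless word-finally — gives [x].
So 'tree' = /pixuxɛɣ/.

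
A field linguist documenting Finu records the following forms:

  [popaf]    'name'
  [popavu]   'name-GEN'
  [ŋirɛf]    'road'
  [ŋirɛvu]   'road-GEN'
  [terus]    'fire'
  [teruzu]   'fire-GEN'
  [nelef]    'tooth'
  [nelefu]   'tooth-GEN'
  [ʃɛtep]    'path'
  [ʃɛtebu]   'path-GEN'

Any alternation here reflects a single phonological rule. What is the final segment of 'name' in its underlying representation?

In [popaf] and [popavu] the final segment of 'name' alternates: [f] ~ [v].
But 'tooth' keeps [f] in both environments ([nelef], [nelefu]), so there is no rule changing /f/ to [v] before the GEN suffix.
So /v/ is underlying, and a rule of word-final obstruent devoicing — voiced obstruents become voiceless word-finally — gives [f].

/v/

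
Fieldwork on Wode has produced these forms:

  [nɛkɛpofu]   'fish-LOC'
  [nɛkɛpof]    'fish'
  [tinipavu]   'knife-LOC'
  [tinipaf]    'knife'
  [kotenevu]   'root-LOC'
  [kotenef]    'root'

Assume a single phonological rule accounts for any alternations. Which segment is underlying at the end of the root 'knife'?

In [tinipavu] and [tinipaf] the final segment of 'knife' alternates: [v] ~ [f].
But 'fish' keeps [f] in both environments ([nɛkɛpofu], [nɛkɛpof]), so there is no rule changing /f/ to [v] before the LOC suffix.
Therefore /v/ is basic and [f] is derived by word-final obstruent devoicing (voiced obstruents become voiceless word-finally).

/v/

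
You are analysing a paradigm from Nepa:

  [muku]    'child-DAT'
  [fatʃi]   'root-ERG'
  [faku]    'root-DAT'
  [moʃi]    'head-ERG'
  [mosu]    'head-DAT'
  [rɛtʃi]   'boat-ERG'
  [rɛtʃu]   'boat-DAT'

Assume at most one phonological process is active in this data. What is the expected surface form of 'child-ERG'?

The root 'root' surfaces as [fatʃi] and [faku], with a stem-final [tʃ] ~ [k] alternation.
Compare 'boat', with invariant [tʃ] in [rɛtʃi] and [rɛtʃu]: an analysis with underlying /tʃ/ and a rule producing [k] before the DAT suffix would wrongly predict alternation here too.
So /k/ is underlying, and a rule of palatalization before a front vowel — /k/ and /s/ become palato-alveolar [tʃ] and [ʃ] before a front vowel — gives [tʃ].
The one attested form of 'child', [muku], shows underlying /muk/. Applying the same rule before a front vowel gives [mutʃi].

[mutʃi]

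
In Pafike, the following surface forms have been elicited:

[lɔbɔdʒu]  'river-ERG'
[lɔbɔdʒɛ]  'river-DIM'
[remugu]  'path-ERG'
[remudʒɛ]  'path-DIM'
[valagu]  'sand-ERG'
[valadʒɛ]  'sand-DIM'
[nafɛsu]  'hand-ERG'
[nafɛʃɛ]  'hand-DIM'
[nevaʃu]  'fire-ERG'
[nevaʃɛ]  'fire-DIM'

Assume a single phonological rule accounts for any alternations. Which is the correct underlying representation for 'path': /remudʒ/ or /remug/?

/remug/

In [remugu] and [remudʒɛ] the final segment of 'path' alternates: [g] ~ [dʒ].
But 'river' keeps [dʒ] in both environments ([lɔbɔdʒu], [lɔbɔdʒɛ]), so there is no rule changing /dʒ/ to [g] before the ERG suffix.
The alternation reflects palatalization before a front vowel: /g/ and /s/ become palato-alveolar [dʒ] and [ʃ] before a front vowel. /g/ is underlying.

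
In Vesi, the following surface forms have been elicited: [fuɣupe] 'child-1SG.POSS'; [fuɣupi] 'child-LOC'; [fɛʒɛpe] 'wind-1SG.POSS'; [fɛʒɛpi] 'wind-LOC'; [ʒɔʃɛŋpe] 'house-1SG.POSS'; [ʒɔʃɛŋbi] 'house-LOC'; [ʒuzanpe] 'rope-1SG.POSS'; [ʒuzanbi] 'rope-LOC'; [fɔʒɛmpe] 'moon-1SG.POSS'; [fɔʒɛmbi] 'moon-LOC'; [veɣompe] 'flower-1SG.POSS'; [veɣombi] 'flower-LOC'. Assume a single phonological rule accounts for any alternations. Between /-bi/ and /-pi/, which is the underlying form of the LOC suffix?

The LOC morpheme has two allomorphs, [-bi] and [-pi].
By contrast the 1SG.POSS suffix keeps its initial [p] throughout — that segment must be underlying.
The LOC suffix is therefore /-bi/ underlyingly, with post-vocalic devoicing: voiced stops become voiceless after a vowel.

/-bi/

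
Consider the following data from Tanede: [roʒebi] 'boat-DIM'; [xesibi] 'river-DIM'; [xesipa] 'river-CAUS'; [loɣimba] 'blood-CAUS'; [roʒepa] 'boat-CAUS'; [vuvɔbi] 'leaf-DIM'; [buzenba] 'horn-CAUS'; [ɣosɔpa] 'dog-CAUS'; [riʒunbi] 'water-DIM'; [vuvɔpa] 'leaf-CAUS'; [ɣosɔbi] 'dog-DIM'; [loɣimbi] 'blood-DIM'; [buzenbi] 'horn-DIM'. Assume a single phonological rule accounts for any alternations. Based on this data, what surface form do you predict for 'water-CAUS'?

[riʒunba]

The CAUS suffix surfaces as [-ba] and [-pa], depending on the final segment of the stem.
The DIM suffix, which begins with [b], is invariant after every stem; so [b] is not altered by any rule here.
The CAUS suffix is therefore /-pa/ underlyingly, with post-nasal voicing: voiceless stops become voiced after a nasal.
After 'water', which ends in a nasal, the suffix surfaces as [-ba], giving [riʒunba].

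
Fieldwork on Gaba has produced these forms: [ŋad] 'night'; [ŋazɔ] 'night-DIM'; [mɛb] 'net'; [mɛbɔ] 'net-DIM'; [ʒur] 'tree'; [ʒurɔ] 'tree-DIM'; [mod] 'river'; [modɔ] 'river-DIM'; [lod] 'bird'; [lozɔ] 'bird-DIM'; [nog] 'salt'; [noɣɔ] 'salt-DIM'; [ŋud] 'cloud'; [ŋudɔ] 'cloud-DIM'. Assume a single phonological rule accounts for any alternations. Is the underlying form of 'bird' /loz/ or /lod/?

/loz/

The stem for 'bird' ends in [d] in [lod] but [z] in [lozɔ].
The stem 'cloud' ([ŋud], [ŋudɔ]) shows [d] unchanged in both environments, so [d] cannot be basic with [z] derived before the DIM suffix.
The underlying segment must be /z/; voiced fricatives become stops word-finally, yielding [d] there.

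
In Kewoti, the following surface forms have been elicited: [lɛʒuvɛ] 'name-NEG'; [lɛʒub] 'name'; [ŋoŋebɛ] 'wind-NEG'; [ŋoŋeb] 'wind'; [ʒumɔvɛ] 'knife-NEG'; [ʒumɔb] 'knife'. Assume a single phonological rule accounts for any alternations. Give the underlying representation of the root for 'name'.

The root 'name' surfaces as [lɛʒuvɛ] and [lɛʒub], with a stem-final [v] ~ [b] alternation.
Compare 'wind', with invariant [b] in [ŋoŋebɛ] and [ŋoŋeb]: an analysis with underlying /b/ and a rule producing [v] before the NEG suffix would wrongly predict alternation here too.
The alternation reflects word-final hardening: voiced fricatives become stops word-finally. /v/ is underlying.
The underlying form of 'name' is therefore /lɛʒuv/.

/lɛʒuv/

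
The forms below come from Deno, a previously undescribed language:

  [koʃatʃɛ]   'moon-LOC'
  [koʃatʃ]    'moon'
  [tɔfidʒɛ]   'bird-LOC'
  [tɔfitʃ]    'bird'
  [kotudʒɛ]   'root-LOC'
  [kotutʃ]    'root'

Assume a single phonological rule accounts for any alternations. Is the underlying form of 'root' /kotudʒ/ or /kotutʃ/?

The stem for 'root' ends in [dʒ] in [kotudʒɛ] but [tʃ] in [kotutʃ].
If /tʃ/ were underlying and a rule turned it into [dʒ] before the LOC suffix, 'moon' would also alternate; but it has [tʃ] in both [koʃatʃɛ] and [koʃatʃ].
The underlying segment must be /dʒ/; voiced obstruents become voiceless word-finally, yielding [tʃ] there.

/kotudʒ/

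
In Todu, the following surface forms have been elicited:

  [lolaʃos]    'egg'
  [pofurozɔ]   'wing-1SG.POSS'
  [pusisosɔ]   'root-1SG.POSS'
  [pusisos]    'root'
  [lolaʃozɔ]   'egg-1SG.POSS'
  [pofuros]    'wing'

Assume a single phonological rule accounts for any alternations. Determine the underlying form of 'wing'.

'wing' shows [s] ~ [z] at the end of the stem ([pofuros] vs [pofurozɔ]).
If /s/ were underlying and a rule turned it into [z] before the 1SG.POSS suffix, 'root' would also alternate; but it has [s] in both [pusisos] and [pusisosɔ].
Therefore /z/ is basic and [s] is derived by word-final obstruent devoicing (voiced obstruents become voiceless word-finally).
So 'wing' = /pofuroz/.

/pofuroz/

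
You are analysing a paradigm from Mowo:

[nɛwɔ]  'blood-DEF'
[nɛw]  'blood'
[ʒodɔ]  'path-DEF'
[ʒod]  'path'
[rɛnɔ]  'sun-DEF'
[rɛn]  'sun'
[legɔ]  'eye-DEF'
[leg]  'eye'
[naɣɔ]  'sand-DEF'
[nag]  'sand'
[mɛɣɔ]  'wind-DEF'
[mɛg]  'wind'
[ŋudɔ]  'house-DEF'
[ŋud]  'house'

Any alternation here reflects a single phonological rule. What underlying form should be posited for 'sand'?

/naɣ/

'sand' shows [ɣ] ~ [g] at the end of the stem ([naɣɔ] vs [nag]).
If /g/ were underlying and a rule turned it into [ɣ] before the DEF suffix, 'eye' would also alternate; but it has [g] in both [legɔ] and [leg].
So /ɣ/ is underlying, and a rule of word-final hardening — voiced fricatives become stops word-finally — gives [g].
Hence 'sand' is /naɣ/ underlyingly.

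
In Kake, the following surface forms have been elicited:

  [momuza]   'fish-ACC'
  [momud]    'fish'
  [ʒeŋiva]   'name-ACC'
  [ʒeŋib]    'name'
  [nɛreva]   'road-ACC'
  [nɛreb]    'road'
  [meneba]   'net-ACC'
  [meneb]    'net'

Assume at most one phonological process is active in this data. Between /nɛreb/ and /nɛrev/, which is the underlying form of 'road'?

The root 'road' surfaces as [nɛreva] and [nɛreb], with a stem-final [v] ~ [b] alternation.
The stem 'net' ([meneba], [meneb]) shows [b] unchanged in both environments, so [b] cannot be basic with [v] derived before the ACC suffix.
So /v/ is underlying, and a rule of word-final hardening — voiced fricatives become stops word-finally — gives [b].

/nɛrev/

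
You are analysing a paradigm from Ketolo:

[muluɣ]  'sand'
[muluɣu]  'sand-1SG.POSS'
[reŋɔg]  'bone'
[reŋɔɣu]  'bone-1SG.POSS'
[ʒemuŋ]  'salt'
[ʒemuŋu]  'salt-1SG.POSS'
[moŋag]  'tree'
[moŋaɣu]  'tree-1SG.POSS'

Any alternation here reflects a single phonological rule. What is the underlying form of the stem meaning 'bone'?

/reŋɔg/

In [reŋɔg] and [reŋɔɣu] the final segment of 'bone' alternates: [g] ~ [ɣ].
If /ɣ/ were underlying and a rule turned it into [g] in isolation, 'sand' would also alternate; but it has [ɣ] in both [muluɣ] and [muluɣu].
Therefore /g/ is basic and [ɣ] is derived by intervocalic spirantization (voiced stops become fricatives between vowels).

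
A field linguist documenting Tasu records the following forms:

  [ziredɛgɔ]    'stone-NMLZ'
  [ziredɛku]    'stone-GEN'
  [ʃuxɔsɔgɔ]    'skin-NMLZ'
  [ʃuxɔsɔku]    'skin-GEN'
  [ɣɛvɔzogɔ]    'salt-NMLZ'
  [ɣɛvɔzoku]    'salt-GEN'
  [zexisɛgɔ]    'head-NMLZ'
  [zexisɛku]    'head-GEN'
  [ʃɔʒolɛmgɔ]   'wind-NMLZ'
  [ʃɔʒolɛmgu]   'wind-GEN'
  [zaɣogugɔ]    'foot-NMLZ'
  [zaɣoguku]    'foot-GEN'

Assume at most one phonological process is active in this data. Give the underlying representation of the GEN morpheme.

The GEN morpheme has two allomorphs, [-gu] and [-ku].
By contrast the NMLZ suffix keeps its initial [g] throughout — that segment must be underlying.
The GEN suffix is therefore /-ku/ underlyingly, with post-nasal voicing: voiceless stops become voiced after a nasal.

/-ku/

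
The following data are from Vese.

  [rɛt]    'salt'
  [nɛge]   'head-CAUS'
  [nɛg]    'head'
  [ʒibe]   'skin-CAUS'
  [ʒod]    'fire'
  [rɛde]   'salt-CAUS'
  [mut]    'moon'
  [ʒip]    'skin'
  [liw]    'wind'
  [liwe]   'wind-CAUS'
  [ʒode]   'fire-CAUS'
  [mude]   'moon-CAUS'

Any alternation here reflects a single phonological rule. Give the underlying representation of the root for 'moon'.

/mut/

'moon' shows [t] ~ [d] at the end of the stem ([mut] vs [mude]).
But 'fire' keeps [d] in both environments ([ʒod], [ʒode]), so there is no rule changing /d/ to [t] in isolation.
The underlying segment must be /t/; voiceless stops become voiced between vowels, yielding [d] there.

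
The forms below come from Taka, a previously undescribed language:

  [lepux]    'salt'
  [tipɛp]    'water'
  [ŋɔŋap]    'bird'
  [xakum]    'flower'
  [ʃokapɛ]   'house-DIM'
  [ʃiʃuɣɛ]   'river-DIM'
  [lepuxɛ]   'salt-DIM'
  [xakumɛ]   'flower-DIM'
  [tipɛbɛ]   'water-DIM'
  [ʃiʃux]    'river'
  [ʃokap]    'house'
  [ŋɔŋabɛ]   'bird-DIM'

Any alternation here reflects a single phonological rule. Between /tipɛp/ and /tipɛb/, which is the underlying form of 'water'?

In [tipɛbɛ] and [tipɛp] the final segment of 'water' alternates: [b] ~ [p].
But 'house' keeps [p] in both environments ([ʃokapɛ], [ʃokap]), so there is no rule changing /p/ to [b] before the DIM suffix.
The underlying segment must be /b/; voiced obstruents become voiceless word-finally, yielding [p] there.

/tipɛb/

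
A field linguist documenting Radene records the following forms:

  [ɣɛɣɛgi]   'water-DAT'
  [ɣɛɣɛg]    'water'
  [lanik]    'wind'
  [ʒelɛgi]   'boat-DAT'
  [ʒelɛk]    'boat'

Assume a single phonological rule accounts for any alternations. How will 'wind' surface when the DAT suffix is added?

[lanigi]

In [ʒelɛk] and [ʒelɛgi] the final segment of 'boat' alternates: [k] ~ [g].
Compare 'water', with invariant [g] in [ɣɛɣɛg] and [ɣɛɣɛgi]: an analysis with underlying /g/ and a rule producing [k] in isolation would wrongly predict alternation here too.
The alternation reflects intervocalic voicing: voiceless stops become voiced between vowels. /k/ is underlying.
The one attested form of 'wind', [lanik], shows underlying /lanik/. Applying the same rule between vowels gives [lanigi].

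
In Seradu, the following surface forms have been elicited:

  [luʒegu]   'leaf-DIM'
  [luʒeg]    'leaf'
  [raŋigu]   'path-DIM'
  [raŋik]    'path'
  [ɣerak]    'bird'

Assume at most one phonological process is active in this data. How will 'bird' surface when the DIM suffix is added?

'path' shows [g] ~ [k] at the end of the stem ([raŋigu] vs [raŋik]).
If /g/ were underlying and a rule turned it into [k] in isolation, 'leaf' would also alternate; but it has [g] in both [luʒegu] and [luʒeg].
The underlying segment must be /k/; voiceless stops become voiced between vowels, yielding [g] there.
The one attested form of 'bird', [ɣerak], shows underlying /ɣerak/. Applying the same rule between vowels gives [ɣeragu].

[ɣeragu]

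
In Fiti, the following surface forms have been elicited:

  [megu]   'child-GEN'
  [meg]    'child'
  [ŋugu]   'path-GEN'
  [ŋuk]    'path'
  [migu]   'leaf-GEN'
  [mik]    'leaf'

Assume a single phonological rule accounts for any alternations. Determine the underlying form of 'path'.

/ŋuk/

In [ŋugu] and [ŋuk] the final segment of 'path' alternates: [g] ~ [k].
The stem 'child' ([megu], [meg]) shows [g] unchanged in both environments, so [g] cannot be basic with [k] derived in isolation.
So /k/ is underlying, and a rule of intervocalic voicing — voiceless stops become voiced between vowels — gives [g].
Hence 'path' is /ŋuk/ underlyingly.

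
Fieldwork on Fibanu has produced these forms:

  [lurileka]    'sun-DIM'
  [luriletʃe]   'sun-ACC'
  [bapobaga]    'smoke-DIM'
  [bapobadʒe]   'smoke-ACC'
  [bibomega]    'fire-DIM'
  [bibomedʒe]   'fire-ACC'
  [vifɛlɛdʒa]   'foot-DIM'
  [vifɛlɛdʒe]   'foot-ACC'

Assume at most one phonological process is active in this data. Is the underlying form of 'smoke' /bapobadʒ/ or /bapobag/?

In [bapobaga] and [bapobadʒe] the final segment of 'smoke' alternates: [g] ~ [dʒ].
But 'foot' keeps [dʒ] in both environments ([vifɛlɛdʒa], [vifɛlɛdʒe]), so there is no rule changing /dʒ/ to [g] before the DIM suffix.
The alternation reflects palatalization before a front vowel: /k/ and /g/ become palato-alveolar [tʃ] and [dʒ] before a front vowel. /g/ is underlying.

/bapobag/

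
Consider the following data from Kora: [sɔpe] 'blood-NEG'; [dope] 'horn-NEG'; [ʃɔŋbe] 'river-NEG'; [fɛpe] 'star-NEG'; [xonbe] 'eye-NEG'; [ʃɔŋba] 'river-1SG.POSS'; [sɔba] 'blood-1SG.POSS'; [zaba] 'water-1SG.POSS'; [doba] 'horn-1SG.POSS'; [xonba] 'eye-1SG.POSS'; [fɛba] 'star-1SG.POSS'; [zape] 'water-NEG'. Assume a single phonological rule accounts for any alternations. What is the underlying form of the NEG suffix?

The NEG suffix surfaces as [-be] and [-pe], depending on the final segment of the stem.
By contrast the 1SG.POSS suffix keeps its initial [b] throughout — that segment must be underlying.
So the underlying form is /-pe/, and voiceless stops become voiced after a nasal.

/-pe/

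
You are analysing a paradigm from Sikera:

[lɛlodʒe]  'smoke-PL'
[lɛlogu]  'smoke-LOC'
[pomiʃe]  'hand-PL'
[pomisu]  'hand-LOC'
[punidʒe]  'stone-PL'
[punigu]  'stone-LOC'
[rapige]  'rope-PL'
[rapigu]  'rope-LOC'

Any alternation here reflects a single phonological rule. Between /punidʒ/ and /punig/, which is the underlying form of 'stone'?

/punidʒ/

The stem for 'stone' ends in [dʒ] in [punidʒe] but [g] in [punigu].
But 'rope' keeps [g] in both environments ([rapige], [rapigu]), so there is no rule changing /g/ to [dʒ] before the PL suffix.
So /dʒ/ is underlying, and a rule of depalatalization — palato-alveolar /dʒ/ and /ʃ/ become [g] and [s] when no front vowel follows — gives [g].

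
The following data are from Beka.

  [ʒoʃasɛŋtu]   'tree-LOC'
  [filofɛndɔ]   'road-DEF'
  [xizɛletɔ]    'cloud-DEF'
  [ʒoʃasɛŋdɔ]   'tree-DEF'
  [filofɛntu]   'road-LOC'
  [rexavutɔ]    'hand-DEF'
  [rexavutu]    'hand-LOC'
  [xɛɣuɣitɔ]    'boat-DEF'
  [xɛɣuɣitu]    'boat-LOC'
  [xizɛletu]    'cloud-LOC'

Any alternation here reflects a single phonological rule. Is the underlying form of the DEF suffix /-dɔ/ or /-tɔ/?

The DEF suffix surfaces as [-dɔ] and [-tɔ], depending on the final segment of the stem.
The LOC suffix, which begins with [t], is invariant after every stem; so [t] is not altered by any rule here.
So the underlying form is /-dɔ/, and voiced stops become voiceless after a vowel.

/-dɔ/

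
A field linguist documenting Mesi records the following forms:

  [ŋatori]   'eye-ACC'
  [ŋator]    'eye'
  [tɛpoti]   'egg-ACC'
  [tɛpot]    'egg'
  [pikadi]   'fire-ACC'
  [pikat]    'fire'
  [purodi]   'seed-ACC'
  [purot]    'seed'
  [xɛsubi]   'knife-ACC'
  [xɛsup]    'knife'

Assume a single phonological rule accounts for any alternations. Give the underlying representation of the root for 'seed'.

/purod/

In [purodi] and [purot] the final segment of 'seed' alternates: [d] ~ [t].
Compare 'egg', with invariant [t] in [tɛpoti] and [tɛpot]: an analysis with underlying /t/ and a rule producing [d] before the ACC suffix would wrongly predict alternation here too.
The underlying segment must be /d/; voiced obstruents become voiceless word-finally, yielding [t] there.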